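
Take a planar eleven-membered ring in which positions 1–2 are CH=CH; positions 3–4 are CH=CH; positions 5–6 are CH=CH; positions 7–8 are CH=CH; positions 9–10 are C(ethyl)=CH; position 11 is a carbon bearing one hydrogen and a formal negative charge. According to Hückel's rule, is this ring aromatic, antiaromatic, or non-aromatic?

Antiaromatic

The p orbitals form a continuous loop: every atom in a ring double bond is sp² and brings one electron to the p orbital; the carbanion's lone pair occupies the p orbital. The ring is fully conjugated.
Counting π electrons: 5 × 2 = 10 from the double-bond units + 2 from the CH(-) atom = 12.
12 is a 4n count (n = 3), so the planar conjugated ring is antiaromatic.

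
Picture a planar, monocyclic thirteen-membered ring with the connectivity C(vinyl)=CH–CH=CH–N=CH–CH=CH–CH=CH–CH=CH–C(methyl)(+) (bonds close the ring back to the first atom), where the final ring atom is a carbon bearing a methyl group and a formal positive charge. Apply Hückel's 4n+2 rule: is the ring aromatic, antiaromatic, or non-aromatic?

All ring atoms are sp² and supply a p orbital to the ring (the double-bond atoms are sp², each contributing one p electron; each =N– nitrogen is pyridine-type (lone pair in the sp² plane, one electron in the p orbital); the carbocation has an empty p orbital); the conjugation is uninterrupted.
π-electron count: 6 × 2 = 12 from the double-bond units + 0 from the C(methyl)(+) atom = 12.
With 12 = 4·3 π electrons, Hückel's rule classifies the planar ring as antiaromatic.

Antiaromatic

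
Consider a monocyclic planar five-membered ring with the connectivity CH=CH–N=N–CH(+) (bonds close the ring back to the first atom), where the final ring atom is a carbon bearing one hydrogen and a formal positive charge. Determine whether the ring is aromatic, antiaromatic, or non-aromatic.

Antiaromatic

All ring atoms are sp² and supply a p orbital to the ring (the double-bond atoms are sp², each contributing one p electron; each sp² =N– keeps its lone pair in-plane and puts one electron into the π system; the carbocation has an empty p orbital); the conjugation is uninterrupted.
Adding the contributions, 2 × 2 = 4 from the double-bond units + 0 from the CH(+) atom = 4.
A 4n π count (4, n = 1) in a planar conjugated ring means antiaromatic.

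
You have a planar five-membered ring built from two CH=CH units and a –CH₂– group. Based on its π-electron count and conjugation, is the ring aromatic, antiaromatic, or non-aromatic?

Non-aromatic

At the CH2 position, the tetrahedral CH₂ carbon is sp³ and has no p orbital in the ring π system; the ring's p-orbital overlap is broken there.
Without a continuous loop of overlapping p orbitals the Hückel electron count never comes into play.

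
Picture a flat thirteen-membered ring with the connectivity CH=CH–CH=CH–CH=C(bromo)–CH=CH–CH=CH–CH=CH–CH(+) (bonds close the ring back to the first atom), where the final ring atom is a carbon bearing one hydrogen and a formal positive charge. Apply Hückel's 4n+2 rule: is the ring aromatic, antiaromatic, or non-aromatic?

Antiaromatic

All ring atoms are sp² and supply a p orbital to the ring (the double-bond atoms are sp², each contributing one p electron; the carbocation has an empty p orbital); the conjugation is uninterrupted.
Adding the contributions, 6 × 2 = 12 from the double-bond units + 0 from the CH(+) atom = 12.
12 = 4(3); a planar, fully conjugated 4n system is antiaromatic.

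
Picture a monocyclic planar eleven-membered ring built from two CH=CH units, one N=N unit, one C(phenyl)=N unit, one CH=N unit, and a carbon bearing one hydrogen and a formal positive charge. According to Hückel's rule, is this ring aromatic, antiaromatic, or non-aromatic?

All ring atoms are sp² and supply a p orbital to the ring (every atom in a ring double bond is sp² and brings one electron to the p orbital; the doubly-bonded nitrogens are pyridine-type — their lone pairs lie in the ring plane, leaving one electron in the p orbital; the carbocation has an empty p orbital); the conjugation is uninterrupted.
Tallying contributions gives 5 × 2 = 10 from the double-bond units + 0 from the CH(+) atom = 10.
That gives a 4n+2 count (10, n = 2).

Aromatic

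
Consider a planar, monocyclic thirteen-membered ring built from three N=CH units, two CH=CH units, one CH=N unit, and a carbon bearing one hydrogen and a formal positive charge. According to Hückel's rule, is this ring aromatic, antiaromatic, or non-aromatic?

Check conjugation: each doubly-bonded ring atom is sp² with one p-orbital electron; the doubly-bonded nitrogens are pyridine-type — their lone pairs lie in the ring plane, leaving one electron in the p orbital; the carbocation has an empty p orbital — every position has a p orbital, so the cyclic π system is continuous.
Tallying contributions gives 6 × 2 = 12 from the double-bond units + 0 from the CH(+) atom = 12.
A 4n π count (12, n = 3) in a planar conjugated ring means antiaromatic.

Antiaromatic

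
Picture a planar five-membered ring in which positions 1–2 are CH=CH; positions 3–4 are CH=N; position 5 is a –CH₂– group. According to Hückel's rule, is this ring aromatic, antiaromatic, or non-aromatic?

Because the tetrahedral CH₂ carbon is sp³ and has no p orbital in the ring π system at the CH2 position, the π system cannot extend all the way around the ring.
Broken conjugation rules out both aromaticity and antiaromaticity.

Non-aromatic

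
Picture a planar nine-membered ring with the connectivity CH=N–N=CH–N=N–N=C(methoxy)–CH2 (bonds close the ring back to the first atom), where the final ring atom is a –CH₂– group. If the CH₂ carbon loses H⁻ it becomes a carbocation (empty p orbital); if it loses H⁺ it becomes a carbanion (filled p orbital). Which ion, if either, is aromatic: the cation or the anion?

The anion

In both ions every ring atom is sp² and contributes a p orbital, so both rings are fully conjugated.
Cation: 4 × 2 + 0 = 8 π electrons → 4(2), antiaromatic.
Anion: 4 × 2 + 2 = 10 π electrons → 4(2)+2, aromatic.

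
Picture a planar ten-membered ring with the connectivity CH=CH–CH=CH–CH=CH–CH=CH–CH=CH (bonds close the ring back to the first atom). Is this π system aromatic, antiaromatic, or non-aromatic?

Aromatic

Check conjugation: every atom in a ring double bond is sp² and brings one electron to the p orbital — every position has a p orbital, so the cyclic π system is continuous.
π-electron count: 5 × 2 = 10 from the 5 double-bond units.
10 = 4(2) + 2, which satisfies Hückel's 4n+2 rule.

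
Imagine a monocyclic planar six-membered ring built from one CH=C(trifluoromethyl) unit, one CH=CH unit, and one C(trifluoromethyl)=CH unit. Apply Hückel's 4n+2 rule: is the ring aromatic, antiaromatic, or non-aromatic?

Aromatic

All ring atoms are sp² and supply a p orbital to the ring (the double-bond atoms are sp², each contributing one p electron); the conjugation is uninterrupted.
Counting π electrons: 3 × 2 = 6 from the 3 double-bond units.
With 6 π electrons (n = 1), the Hückel 4n+2 condition holds.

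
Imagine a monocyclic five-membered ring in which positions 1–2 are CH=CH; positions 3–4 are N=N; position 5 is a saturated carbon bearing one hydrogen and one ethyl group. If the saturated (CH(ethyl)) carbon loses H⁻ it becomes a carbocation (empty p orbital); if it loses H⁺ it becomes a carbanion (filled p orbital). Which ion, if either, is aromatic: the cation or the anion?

The anion

In either ion the ring is fully conjugated: every atom, including the new sp² carbon, supplies a p orbital.
Cation: 2 × 2 + 0 = 4 π electrons → 4(1), antiaromatic.
Anion: 2 × 2 + 2 = 6 π electrons → 4(1)+2, aromatic.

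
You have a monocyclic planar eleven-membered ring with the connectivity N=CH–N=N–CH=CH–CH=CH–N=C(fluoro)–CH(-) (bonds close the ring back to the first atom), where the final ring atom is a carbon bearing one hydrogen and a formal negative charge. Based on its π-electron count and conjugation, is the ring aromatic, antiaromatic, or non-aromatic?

Check conjugation: the double-bond atoms are sp², each contributing one p electron; each sp² =N– keeps its lone pair in-plane and puts one electron into the π system; the carbanion's lone pair occupies the p orbital — every position has a p orbital, so the cyclic π system is continuous.
π-electron count: 5 × 2 = 10 from the double-bond units + 2 from the CH(-) atom = 12.
With 12 = 4·3 π electrons, Hückel's rule classifies the planar ring as antiaromatic.

Antiaromatic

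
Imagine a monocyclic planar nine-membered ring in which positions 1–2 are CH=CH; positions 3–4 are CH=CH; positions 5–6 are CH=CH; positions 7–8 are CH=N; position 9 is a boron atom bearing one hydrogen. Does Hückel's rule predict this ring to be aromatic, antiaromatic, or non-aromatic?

Antiaromatic

Check conjugation: every atom in a ring double bond is sp² and brings one electron to the p orbital; each sp² =N– keeps its lone pair in-plane and puts one electron into the π system; the boron has an empty p orbital — every position has a p orbital, so the cyclic π system is continuous.
Tallying contributions gives 4 × 2 = 8 from the double-bond units + 0 from the BH atom = 8.
8 = 4(2); a planar, fully conjugated 4n system is antiaromatic.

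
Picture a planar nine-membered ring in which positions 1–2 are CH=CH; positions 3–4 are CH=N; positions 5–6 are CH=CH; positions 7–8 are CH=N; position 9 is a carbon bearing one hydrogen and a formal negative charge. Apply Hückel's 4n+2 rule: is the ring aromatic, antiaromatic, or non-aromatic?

Aromatic

All ring atoms are sp² and supply a p orbital to the ring (every atom in a ring double bond is sp² and brings one electron to the p orbital; the doubly-bonded nitrogens are pyridine-type — their lone pairs lie in the ring plane, leaving one electron in the p orbital; the carbanion's lone pair occupies the p orbital); the conjugation is uninterrupted.
π-electron count: 4 × 2 = 8 from the double-bond units + 2 from the CH(-) atom = 10.
Since 10 = 4·2 + 2, the ring meets the 4n+2 criterion.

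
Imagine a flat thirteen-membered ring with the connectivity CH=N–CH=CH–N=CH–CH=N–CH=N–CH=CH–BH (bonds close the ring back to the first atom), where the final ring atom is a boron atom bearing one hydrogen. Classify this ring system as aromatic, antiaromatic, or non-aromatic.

Antiaromatic

Check conjugation: every atom in a ring double bond is sp² and brings one electron to the p orbital; the doubly-bonded nitrogens are pyridine-type — their lone pairs lie in the ring plane, leaving one electron in the p orbital; the boron has an empty p orbital — every position has a p orbital, so the cyclic π system is continuous.
Adding the contributions, 6 × 2 = 12 from the double-bond units + 0 from the BH atom = 12.
12 = 4(3); a planar, fully conjugated 4n system is antiaromatic.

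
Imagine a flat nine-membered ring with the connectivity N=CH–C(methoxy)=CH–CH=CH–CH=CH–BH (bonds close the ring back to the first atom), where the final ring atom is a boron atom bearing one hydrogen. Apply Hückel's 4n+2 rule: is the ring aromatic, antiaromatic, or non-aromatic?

Check conjugation: each doubly-bonded ring atom is sp² with one p-orbital electron; each sp² =N– keeps its lone pair in-plane and puts one electron into the π system; the boron has an empty p orbital — every position has a p orbital, so the cyclic π system is continuous.
Counting π electrons: 4 × 2 = 8 from the double-bond units + 0 from the BH atom = 8.
8 is a 4n count (n = 2), so the planar conjugated ring is antiaromatic.

Antiaromatic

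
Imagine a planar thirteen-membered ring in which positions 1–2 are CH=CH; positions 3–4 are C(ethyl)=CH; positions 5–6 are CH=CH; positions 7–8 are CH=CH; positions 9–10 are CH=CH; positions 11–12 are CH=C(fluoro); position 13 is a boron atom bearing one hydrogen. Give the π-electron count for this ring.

The p orbitals form a continuous loop: the double-bond atoms are sp², each contributing one p electron; the boron has an empty p orbital. The ring is fully conjugated.
Tallying contributions gives 6 × 2 = 12 from the double-bond units + 0 from the BH atom = 12.

12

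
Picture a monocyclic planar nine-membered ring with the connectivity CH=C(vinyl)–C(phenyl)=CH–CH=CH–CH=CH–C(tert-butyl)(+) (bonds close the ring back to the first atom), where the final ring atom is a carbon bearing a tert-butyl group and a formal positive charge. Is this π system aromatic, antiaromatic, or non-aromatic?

Antiaromatic

Every ring atom contributes a p orbital perpendicular to the ring (each doubly-bonded ring atom is sp² with one p-orbital electron; the carbocation has an empty p orbital), so the π system is cyclic and fully conjugated.
Counting π electrons: 4 × 2 = 8 from the double-bond units + 0 from the C(tert-butyl)(+) atom = 8.
8 is a 4n count (n = 2), so the planar conjugated ring is antiaromatic.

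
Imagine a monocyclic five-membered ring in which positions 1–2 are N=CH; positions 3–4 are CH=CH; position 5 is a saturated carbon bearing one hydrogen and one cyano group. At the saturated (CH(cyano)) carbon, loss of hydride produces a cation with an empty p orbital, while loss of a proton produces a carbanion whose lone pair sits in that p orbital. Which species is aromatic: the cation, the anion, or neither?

The anion

Both ions have a continuous loop of p orbitals — each ring atom is sp².
Cation: 2 × 2 + 0 = 4 π electrons → 4(1), antiaromatic.
Anion: 2 × 2 + 2 = 6 π electrons → 4(1)+2, aromatic.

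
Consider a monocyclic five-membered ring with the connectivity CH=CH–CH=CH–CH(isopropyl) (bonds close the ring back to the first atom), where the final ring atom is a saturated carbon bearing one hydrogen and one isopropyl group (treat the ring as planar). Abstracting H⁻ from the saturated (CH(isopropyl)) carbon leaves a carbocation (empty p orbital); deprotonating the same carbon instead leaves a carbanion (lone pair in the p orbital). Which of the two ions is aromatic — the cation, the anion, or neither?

Both ions have a continuous loop of p orbitals — each ring atom is sp².
Cation: 2 × 2 + 0 = 4 π electrons → 4(1), antiaromatic.
Anion: 2 × 2 + 2 = 6 π electrons → 4(1)+2, aromatic.

The anion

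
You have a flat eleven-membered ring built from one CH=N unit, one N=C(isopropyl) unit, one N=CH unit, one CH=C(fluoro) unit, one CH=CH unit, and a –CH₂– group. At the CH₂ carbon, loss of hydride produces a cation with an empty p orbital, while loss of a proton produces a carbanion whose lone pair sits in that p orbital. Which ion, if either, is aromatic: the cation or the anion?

In both ions every ring atom is sp² and contributes a p orbital, so both rings are fully conjugated.
Cation: 5 × 2 + 0 = 10 π electrons → 4(2)+2, aromatic.
Anion: 5 × 2 + 2 = 12 π electrons → 4(3), antiaromatic.

The cation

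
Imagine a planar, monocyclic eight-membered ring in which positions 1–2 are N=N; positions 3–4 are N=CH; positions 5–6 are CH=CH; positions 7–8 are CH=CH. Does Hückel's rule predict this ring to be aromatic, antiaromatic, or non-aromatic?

Antiaromatic

Check conjugation: the double-bond atoms are sp², each contributing one p electron; the doubly-bonded nitrogens are pyridine-type — their lone pairs lie in the ring plane, leaving one electron in the p orbital — every position has a p orbital, so the cyclic π system is continuous.
Counting π electrons: 4 × 2 = 8 from the 4 double-bond units.
With 8 = 4·2 π electrons, Hückel's rule classifies the planar ring as antiaromatic.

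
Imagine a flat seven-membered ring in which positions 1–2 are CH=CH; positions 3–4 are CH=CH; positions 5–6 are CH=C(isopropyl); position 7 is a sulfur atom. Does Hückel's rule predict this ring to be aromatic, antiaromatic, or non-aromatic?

All ring atoms are sp² and supply a p orbital to the ring (each doubly-bonded ring atom is sp² with one p-orbital electron; the sulfur donates one lone pair from its p orbital); the conjugation is uninterrupted.
Adding the contributions, 3 × 2 = 6 from the double-bond units + 2 from the S atom = 8.
8 = 4(2); a planar, fully conjugated 4n system is antiaromatic.

Antiaromatic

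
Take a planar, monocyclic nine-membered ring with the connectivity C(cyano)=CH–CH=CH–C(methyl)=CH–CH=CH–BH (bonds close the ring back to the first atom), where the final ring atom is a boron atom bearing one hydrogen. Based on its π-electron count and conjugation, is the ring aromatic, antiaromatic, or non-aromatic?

Every ring atom contributes a p orbital perpendicular to the ring (every atom in a ring double bond is sp² and brings one electron to the p orbital; the boron has an empty p orbital), so the π system is cyclic and fully conjugated.
Counting π electrons: 4 × 2 = 8 from the double-bond units + 0 from the BH atom = 8.
8 = 4(2); a planar, fully conjugated 4n system is antiaromatic.

Antiaromatic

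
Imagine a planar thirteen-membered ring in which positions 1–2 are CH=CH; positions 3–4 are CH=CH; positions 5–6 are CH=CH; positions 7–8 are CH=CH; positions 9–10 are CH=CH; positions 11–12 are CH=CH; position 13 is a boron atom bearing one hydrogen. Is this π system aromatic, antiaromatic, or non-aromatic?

Every ring atom contributes a p orbital perpendicular to the ring (the double-bond atoms are sp², each contributing one p electron; the boron has an empty p orbital), so the π system is cyclic and fully conjugated.
Counting π electrons: 6 × 2 = 12 from the double-bond units + 0 from the BH atom = 12.
12 is a 4n count (n = 3), so the planar conjugated ring is antiaromatic.

Antiaromatic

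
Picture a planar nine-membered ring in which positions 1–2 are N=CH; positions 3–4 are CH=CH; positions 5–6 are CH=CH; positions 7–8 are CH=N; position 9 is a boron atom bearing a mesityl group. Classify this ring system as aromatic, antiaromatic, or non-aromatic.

All ring atoms are sp² and supply a p orbital to the ring (each doubly-bonded ring atom is sp² with one p-orbital electron; the doubly-bonded nitrogens are pyridine-type — their lone pairs lie in the ring plane, leaving one electron in the p orbital; the boron has an empty p orbital); the conjugation is uninterrupted.
Adding the contributions, 4 × 2 = 8 from the double-bond units + 0 from the B(mesityl) atom = 8.
A 4n π count (8, n = 2) in a planar conjugated ring means antiaromatic.

Antiaromatic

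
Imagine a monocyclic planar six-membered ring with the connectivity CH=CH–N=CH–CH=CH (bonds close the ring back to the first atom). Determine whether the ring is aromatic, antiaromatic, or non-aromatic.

Every ring atom contributes a p orbital perpendicular to the ring (each doubly-bonded ring atom is sp² with one p-orbital electron; the doubly-bonded nitrogens are pyridine-type — their lone pairs lie in the ring plane, leaving one electron in the p orbital), so the π system is cyclic and fully conjugated.
π-electron count: 3 × 2 = 6 from the 3 double-bond units.
6 = 4(1) + 2, which satisfies Hückel's 4n+2 rule.

Aromatic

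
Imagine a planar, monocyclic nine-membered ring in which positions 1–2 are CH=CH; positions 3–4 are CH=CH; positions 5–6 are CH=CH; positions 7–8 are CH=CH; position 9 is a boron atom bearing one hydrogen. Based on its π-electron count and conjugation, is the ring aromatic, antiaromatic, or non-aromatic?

All ring atoms are sp² and supply a p orbital to the ring (each doubly-bonded ring atom is sp² with one p-orbital electron; the boron has an empty p orbital); the conjugation is uninterrupted.
π-electron count: 4 × 2 = 8 from the double-bond units + 0 from the BH atom = 8.
8 = 4(2); a planar, fully conjugated 4n system is antiaromatic.

Antiaromatic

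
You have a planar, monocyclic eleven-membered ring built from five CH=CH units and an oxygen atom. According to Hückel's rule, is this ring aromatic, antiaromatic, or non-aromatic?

Every ring atom contributes a p orbital perpendicular to the ring (each doubly-bonded ring atom is sp² with one p-orbital electron; the oxygen donates one lone pair from its p orbital), so the π system is cyclic and fully conjugated.
π-electron count: 5 × 2 = 10 from the double-bond units + 2 from the O atom = 12.
12 is a 4n count (n = 3), so the planar conjugated ring is antiaromatic.

Antiaromatic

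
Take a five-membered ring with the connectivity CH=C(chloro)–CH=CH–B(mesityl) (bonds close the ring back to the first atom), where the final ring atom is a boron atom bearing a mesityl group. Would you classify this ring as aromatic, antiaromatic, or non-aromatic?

Antiaromatic

The p orbitals form a continuous loop: every atom in a ring double bond is sp² and brings one electron to the p orbital; the boron has an empty p orbital. The ring is fully conjugated.
Adding the contributions, 2 × 2 = 4 from the double-bond units + 0 from the B(mesityl) atom = 4.
With 4 = 4·1 π electrons, Hückel's rule classifies the planar ring as antiaromatic.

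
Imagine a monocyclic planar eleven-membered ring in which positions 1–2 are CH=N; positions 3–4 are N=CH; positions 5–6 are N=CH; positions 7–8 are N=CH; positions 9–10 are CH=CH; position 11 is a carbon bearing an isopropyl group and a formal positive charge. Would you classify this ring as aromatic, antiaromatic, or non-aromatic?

The p orbitals form a continuous loop: the double-bond atoms are sp², each contributing one p electron; each =N– nitrogen is pyridine-type (lone pair in the sp² plane, one electron in the p orbital); the carbocation has an empty p orbital. The ring is fully conjugated.
Tallying contributions gives 5 × 2 = 10 from the double-bond units + 0 from the C(isopropyl)(+) atom = 10.
With 10 π electrons (n = 2), the Hückel 4n+2 condition holds.

Aromatic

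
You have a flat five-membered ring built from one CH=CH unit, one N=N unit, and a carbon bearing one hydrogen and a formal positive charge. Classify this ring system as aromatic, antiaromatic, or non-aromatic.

Antiaromatic

The p orbitals form a continuous loop: the double-bond atoms are sp², each contributing one p electron; each sp² =N– keeps its lone pair in-plane and puts one electron into the π system; the carbocation has an empty p orbital. The ring is fully conjugated.
Adding the contributions, 2 × 2 = 4 from the double-bond units + 0 from the CH(+) atom = 4.
With 4 = 4·1 π electrons, Hückel's rule classifies the planar ring as antiaromatic.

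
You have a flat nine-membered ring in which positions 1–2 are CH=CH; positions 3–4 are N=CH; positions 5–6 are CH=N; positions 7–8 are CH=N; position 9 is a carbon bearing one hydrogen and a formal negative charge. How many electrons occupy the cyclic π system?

10

The p orbitals form a continuous loop: the double-bond atoms are sp², each contributing one p electron; the doubly-bonded nitrogens are pyridine-type — their lone pairs lie in the ring plane, leaving one electron in the p orbital; the carbanion's lone pair occupies the p orbital. The ring is fully conjugated.
π-electron count: 4 × 2 = 8 from the double-bond units + 2 from the CH(-) atom = 10.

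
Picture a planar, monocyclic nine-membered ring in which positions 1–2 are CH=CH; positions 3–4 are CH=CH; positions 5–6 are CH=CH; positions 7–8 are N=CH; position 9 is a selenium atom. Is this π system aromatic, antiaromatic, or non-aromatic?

Aromatic

Check conjugation: the double-bond atoms are sp², each contributing one p electron; each =N– nitrogen is pyridine-type (lone pair in the sp² plane, one electron in the p orbital); the selenium donates one lone pair from its p orbital — every position has a p orbital, so the cyclic π system is continuous.
π-electron count: 4 × 2 = 8 from the double-bond units + 2 from the Se atom = 10.
Since 10 = 4·2 + 2, the ring meets the 4n+2 criterion.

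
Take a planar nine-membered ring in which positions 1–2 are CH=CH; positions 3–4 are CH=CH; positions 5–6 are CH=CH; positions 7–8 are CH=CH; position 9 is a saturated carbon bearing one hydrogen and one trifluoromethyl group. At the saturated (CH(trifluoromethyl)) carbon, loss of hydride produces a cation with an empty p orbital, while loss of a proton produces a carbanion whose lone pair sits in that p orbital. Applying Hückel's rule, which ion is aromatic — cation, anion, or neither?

In both ions every ring atom is sp² and contributes a p orbital, so both rings are fully conjugated.
Cation: 4 × 2 + 0 = 8 π electrons → 4(2), antiaromatic.
Anion: 4 × 2 + 2 = 10 π electrons → 4(2)+2, aromatic.

The anion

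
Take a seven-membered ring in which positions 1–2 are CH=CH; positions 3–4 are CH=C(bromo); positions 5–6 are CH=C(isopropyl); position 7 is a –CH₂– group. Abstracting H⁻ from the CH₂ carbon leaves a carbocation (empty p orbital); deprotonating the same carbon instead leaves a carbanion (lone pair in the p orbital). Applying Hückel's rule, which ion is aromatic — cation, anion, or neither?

In either ion the ring is fully conjugated: every atom, including the new sp² carbon, supplies a p orbital.
Cation: 3 × 2 + 0 = 6 π electrons → 4(1)+2, aromatic.
Anion: 3 × 2 + 2 = 8 π electrons → 4(2), antiaromatic.

The cation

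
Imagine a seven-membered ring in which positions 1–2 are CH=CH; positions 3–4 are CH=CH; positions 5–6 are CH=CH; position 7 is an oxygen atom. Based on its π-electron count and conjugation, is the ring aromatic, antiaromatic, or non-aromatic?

All ring atoms are sp² and supply a p orbital to the ring (each doubly-bonded ring atom is sp² with one p-orbital electron; the oxygen donates one lone pair from its p orbital); the conjugation is uninterrupted.
Adding the contributions, 3 × 2 = 6 from the double-bond units + 2 from the O atom = 8.
A 4n π count (8, n = 2) in a planar conjugated ring means antiaromatic.

Antiaromatic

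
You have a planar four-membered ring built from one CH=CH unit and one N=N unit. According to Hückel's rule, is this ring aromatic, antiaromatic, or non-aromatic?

All ring atoms are sp² and supply a p orbital to the ring (the double-bond atoms are sp², each contributing one p electron; each sp² =N– keeps its lone pair in-plane and puts one electron into the π system); the conjugation is uninterrupted.
π-electron count: 2 × 2 = 4 from the 2 double-bond units.
4 = 4(1); a planar, fully conjugated 4n system is antiaromatic.

Antiaromatic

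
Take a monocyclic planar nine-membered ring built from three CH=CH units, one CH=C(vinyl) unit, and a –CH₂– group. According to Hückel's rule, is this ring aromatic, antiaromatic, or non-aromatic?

Non-aromatic

Because the tetrahedral CH₂ carbon is sp³ and has no p orbital in the ring π system at the CH2 position, the π system cannot extend all the way around the ring.
A ring that is not fully conjugated cannot be aromatic or antiaromatic regardless of its π-electron count.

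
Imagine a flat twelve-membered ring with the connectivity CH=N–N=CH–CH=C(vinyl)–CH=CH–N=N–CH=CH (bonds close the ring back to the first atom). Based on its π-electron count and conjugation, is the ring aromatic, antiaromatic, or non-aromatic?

Antiaromatic

The p orbitals form a continuous loop: the double-bond atoms are sp², each contributing one p electron; each =N– nitrogen is pyridine-type (lone pair in the sp² plane, one electron in the p orbital). The ring is fully conjugated.
Adding the contributions, 6 × 2 = 12 from the 6 double-bond units.
12 = 4(3); a planar, fully conjugated 4n system is antiaromatic.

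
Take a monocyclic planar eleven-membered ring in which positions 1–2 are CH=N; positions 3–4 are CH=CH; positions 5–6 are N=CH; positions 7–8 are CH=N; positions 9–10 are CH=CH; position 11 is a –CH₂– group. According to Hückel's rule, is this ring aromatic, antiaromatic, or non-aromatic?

Non-aromatic

Because the tetrahedral CH₂ carbon is sp³ and has no p orbital in the ring π system at the CH2 position, the π system cannot extend all the way around the ring.
Hückel's rule only applies to fully conjugated rings, so this one is simply non-aromatic.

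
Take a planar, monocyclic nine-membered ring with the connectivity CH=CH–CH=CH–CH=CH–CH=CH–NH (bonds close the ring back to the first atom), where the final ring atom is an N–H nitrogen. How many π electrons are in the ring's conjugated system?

Check conjugation: the double-bond atoms are sp², each contributing one p electron; the pyrrole-type nitrogen donates its lone pair from the p orbital — every position has a p orbital, so the cyclic π system is continuous.
π-electron count: 4 × 2 = 8 from the double-bond units + 2 from the NH atom = 10.

10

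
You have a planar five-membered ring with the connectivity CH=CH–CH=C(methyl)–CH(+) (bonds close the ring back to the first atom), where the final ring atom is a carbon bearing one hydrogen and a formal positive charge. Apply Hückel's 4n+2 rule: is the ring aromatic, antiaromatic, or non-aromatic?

Antiaromatic

Check conjugation: each doubly-bonded ring atom is sp² with one p-orbital electron; the carbocation has an empty p orbital — every position has a p orbital, so the cyclic π system is continuous.
π-electron count: 2 × 2 = 4 from the double-bond units + 0 from the CH(+) atom = 4.
With 4 = 4·1 π electrons, Hückel's rule classifies the planar ring as antiaromatic.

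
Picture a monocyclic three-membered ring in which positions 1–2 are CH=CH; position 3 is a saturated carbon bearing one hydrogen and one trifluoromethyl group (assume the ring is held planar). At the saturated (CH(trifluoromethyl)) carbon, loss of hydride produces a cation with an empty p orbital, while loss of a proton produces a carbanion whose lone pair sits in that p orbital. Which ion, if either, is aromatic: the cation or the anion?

Both ions have a continuous loop of p orbitals — each ring atom is sp².
Cation: 1 × 2 + 0 = 2 π electrons → 4(0)+2, aromatic.
Anion: 1 × 2 + 2 = 4 π electrons → 4(1), antiaromatic.

The cation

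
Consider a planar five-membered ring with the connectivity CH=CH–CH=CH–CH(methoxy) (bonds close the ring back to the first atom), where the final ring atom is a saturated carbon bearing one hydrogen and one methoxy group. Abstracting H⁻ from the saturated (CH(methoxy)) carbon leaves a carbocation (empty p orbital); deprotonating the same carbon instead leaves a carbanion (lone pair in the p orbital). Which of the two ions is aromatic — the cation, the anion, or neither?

Both ions have a continuous loop of p orbitals — each ring atom is sp².
Cation: 2 × 2 + 0 = 4 π electrons → 4(1), antiaromatic.
Anion: 2 × 2 + 2 = 6 π electrons → 4(1)+2, aromatic.

The anion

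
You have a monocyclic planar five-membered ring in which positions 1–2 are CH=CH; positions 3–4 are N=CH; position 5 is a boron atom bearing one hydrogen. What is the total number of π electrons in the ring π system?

All ring atoms are sp² and supply a p orbital to the ring (the double-bond atoms are sp², each contributing one p electron; each =N– nitrogen is pyridine-type (lone pair in the sp² plane, one electron in the p orbital); the boron has an empty p orbital); the conjugation is uninterrupted.
Adding the contributions, 2 × 2 = 4 from the double-bond units + 0 from the BH atom = 4.

4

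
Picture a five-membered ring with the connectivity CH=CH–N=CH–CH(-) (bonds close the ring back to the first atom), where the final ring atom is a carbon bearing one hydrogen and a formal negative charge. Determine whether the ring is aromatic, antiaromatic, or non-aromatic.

Aromatic

Check conjugation: every atom in a ring double bond is sp² and brings one electron to the p orbital; the doubly-bonded nitrogens are pyridine-type — their lone pairs lie in the ring plane, leaving one electron in the p orbital; the carbanion's lone pair occupies the p orbital — every position has a p orbital, so the cyclic π system is continuous.
π-electron count: 2 × 2 = 4 from the double-bond units + 2 from the CH(-) atom = 6.
That gives a 4n+2 count (6, n = 1).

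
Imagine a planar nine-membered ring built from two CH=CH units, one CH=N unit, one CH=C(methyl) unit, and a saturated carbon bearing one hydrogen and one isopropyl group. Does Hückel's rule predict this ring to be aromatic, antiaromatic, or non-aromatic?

At the CH(isopropyl) position, that saturated carbon is sp³ and has no p orbital in the ring π system; the ring's p-orbital overlap is broken there.
Hückel's rule only applies to fully conjugated rings, so this one is simply non-aromatic.

Non-aromatic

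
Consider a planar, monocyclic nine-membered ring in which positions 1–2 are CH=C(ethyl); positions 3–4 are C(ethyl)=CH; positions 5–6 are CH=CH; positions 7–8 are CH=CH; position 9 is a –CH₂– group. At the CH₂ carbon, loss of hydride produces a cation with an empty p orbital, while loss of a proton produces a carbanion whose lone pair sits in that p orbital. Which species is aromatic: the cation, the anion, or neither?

The anion

In both ions every ring atom is sp² and contributes a p orbital, so both rings are fully conjugated.
Cation: 4 × 2 + 0 = 8 π electrons → 4(2), antiaromatic.
Anion: 4 × 2 + 2 = 10 π electrons → 4(2)+2, aromatic.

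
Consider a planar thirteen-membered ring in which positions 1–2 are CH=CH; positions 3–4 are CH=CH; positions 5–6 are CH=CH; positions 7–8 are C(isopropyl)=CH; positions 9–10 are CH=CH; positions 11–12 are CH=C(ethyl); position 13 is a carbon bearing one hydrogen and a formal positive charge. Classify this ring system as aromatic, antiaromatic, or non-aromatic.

The p orbitals form a continuous loop: every atom in a ring double bond is sp² and brings one electron to the p orbital; the carbocation has an empty p orbital. The ring is fully conjugated.
π-electron count: 6 × 2 = 12 from the double-bond units + 0 from the CH(+) atom = 12.
12 is a 4n count (n = 3), so the planar conjugated ring is antiaromatic.

Antiaromatic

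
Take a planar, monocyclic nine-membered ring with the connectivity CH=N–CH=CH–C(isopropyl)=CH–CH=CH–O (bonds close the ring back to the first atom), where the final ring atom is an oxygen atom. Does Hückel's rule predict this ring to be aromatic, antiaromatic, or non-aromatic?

Aromatic

All ring atoms are sp² and supply a p orbital to the ring (every atom in a ring double bond is sp² and brings one electron to the p orbital; the doubly-bonded nitrogens are pyridine-type — their lone pairs lie in the ring plane, leaving one electron in the p orbital; the oxygen donates one lone pair from its p orbital); the conjugation is uninterrupted.
π-electron count: 4 × 2 = 8 from the double-bond units + 2 from the O atom = 10.
That gives a 4n+2 count (10, n = 2).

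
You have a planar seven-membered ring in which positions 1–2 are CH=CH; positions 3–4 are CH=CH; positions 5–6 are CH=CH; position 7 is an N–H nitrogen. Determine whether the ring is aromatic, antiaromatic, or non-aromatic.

The p orbitals form a continuous loop: every atom in a ring double bond is sp² and brings one electron to the p orbital; the pyrrole-type nitrogen donates its lone pair from the p orbital. The ring is fully conjugated.
π-electron count: 3 × 2 = 6 from the double-bond units + 2 from the NH atom = 8.
With 8 = 4·2 π electrons, Hückel's rule classifies the planar ring as antiaromatic.

Antiaromatic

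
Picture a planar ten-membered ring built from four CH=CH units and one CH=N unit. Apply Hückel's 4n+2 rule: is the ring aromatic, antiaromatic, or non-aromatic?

Aromatic

All ring atoms are sp² and supply a p orbital to the ring (each doubly-bonded ring atom is sp² with one p-orbital electron; each =N– nitrogen is pyridine-type (lone pair in the sp² plane, one electron in the p orbital)); the conjugation is uninterrupted.
Adding the contributions, 5 × 2 = 10 from the 5 double-bond units.
10 = 4(2) + 2, which satisfies Hückel's 4n+2 rule.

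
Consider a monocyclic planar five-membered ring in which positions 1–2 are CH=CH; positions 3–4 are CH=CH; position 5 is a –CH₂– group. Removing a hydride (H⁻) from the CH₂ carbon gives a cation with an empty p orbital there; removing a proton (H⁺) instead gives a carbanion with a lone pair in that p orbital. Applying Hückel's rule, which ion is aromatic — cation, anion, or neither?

The anion

Both ions have a continuous loop of p orbitals — each ring atom is sp².
Cation: 2 × 2 + 0 = 4 π electrons → 4(1), antiaromatic.
Anion: 2 × 2 + 2 = 6 π electrons → 4(1)+2, aromatic.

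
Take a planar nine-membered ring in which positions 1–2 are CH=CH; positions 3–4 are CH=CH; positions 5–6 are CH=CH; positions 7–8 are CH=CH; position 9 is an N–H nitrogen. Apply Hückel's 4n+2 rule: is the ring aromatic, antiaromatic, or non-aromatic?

Aromatic

Check conjugation: each doubly-bonded ring atom is sp² with one p-orbital electron; the pyrrole-type nitrogen donates its lone pair from the p orbital — every position has a p orbital, so the cyclic π system is continuous.
Counting π electrons: 4 × 2 = 8 from the double-bond units + 2 from the NH atom = 10.
Since 10 = 4·2 + 2, the ring meets the 4n+2 criterion.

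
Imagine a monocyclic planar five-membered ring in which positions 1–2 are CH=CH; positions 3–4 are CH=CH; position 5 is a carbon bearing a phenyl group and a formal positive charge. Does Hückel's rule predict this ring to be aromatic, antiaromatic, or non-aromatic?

Antiaromatic

All ring atoms are sp² and supply a p orbital to the ring (the double-bond atoms are sp², each contributing one p electron; the carbocation has an empty p orbital); the conjugation is uninterrupted.
π-electron count: 2 × 2 = 4 from the double-bond units + 0 from the C(phenyl)(+) atom = 4.
4 = 4(1); a planar, fully conjugated 4n system is antiaromatic.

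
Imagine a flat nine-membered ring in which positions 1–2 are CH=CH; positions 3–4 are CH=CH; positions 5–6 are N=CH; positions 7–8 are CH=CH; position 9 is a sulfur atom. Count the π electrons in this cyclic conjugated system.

Check conjugation: the double-bond atoms are sp², each contributing one p electron; each sp² =N– keeps its lone pair in-plane and puts one electron into the π system; the sulfur donates one lone pair from its p orbital — every position has a p orbital, so the cyclic π system is continuous.
Tallying contributions gives 4 × 2 = 8 from the double-bond units + 2 from the S atom = 10.

10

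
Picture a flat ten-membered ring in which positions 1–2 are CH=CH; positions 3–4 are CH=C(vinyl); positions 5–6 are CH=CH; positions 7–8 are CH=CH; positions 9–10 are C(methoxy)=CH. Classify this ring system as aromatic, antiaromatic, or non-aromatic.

Aromatic

All ring atoms are sp² and supply a p orbital to the ring (each doubly-bonded ring atom is sp² with one p-orbital electron); the conjugation is uninterrupted.
Tallying contributions gives 5 × 2 = 10 from the 5 double-bond units.
10 = 4(2) + 2, which satisfies Hückel's 4n+2 rule.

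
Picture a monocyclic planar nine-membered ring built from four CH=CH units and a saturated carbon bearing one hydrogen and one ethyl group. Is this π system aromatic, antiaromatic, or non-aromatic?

The CH(ethyl) position has four σ bonds — that saturated carbon is sp³ and has no p orbital in the ring π system — so the cyclic conjugation is interrupted.
Hückel's rule only applies to fully conjugated rings, so this one is simply non-aromatic.

Non-aromatic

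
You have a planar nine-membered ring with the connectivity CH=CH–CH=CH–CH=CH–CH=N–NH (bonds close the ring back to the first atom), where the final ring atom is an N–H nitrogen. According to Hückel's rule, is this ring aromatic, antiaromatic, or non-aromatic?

The p orbitals form a continuous loop: every atom in a ring double bond is sp² and brings one electron to the p orbital; each sp² =N– keeps its lone pair in-plane and puts one electron into the π system; the pyrrole-type nitrogen donates its lone pair from the p orbital. The ring is fully conjugated.
Adding the contributions, 4 × 2 = 8 from the double-bond units + 2 from the NH atom = 10.
10 = 4(2) + 2, which satisfies Hückel's 4n+2 rule.

Aromatic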